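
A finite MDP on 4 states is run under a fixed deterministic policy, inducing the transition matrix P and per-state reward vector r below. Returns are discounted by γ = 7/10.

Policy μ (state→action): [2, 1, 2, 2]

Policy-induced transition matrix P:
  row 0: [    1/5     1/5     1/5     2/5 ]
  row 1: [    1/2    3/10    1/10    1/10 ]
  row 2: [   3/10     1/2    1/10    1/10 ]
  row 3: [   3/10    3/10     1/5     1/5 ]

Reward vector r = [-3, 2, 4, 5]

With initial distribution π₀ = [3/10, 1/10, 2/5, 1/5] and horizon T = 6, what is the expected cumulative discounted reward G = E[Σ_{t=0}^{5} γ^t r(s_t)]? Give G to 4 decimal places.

G = 4.5412

t=0: π = [0.3000, 0.1000, 0.4000, 0.2000], E[r] = 1.9000, γ^t·E[r] = 1.900000, running G = 1.900000
t=1: π = [0.2900, 0.3500, 0.1500, 0.2100], E[r] = 1.4800, γ^t·E[r] = 1.036000, running G = 2.936000
t=2: π = [0.3410, 0.3010, 0.1500, 0.2080], E[r] = 1.2190, γ^t·E[r] = 0.597310, running G = 3.533310
t=3: π = [0.3261, 0.2959, 0.1549, 0.2231], E[r] = 1.3486, γ^t·E[r] = 0.462570, running G = 3.995880
t=4: π = [0.3266, 0.2984, 0.1549, 0.2201], E[r] = 1.3374, γ^t·E[r] = 0.321112, running G = 4.316992
t=5: π = [0.3270, 0.2983, 0.1547, 0.2200], E[r] = 1.3342, γ^t·E[r] = 0.224241, running G = 4.541233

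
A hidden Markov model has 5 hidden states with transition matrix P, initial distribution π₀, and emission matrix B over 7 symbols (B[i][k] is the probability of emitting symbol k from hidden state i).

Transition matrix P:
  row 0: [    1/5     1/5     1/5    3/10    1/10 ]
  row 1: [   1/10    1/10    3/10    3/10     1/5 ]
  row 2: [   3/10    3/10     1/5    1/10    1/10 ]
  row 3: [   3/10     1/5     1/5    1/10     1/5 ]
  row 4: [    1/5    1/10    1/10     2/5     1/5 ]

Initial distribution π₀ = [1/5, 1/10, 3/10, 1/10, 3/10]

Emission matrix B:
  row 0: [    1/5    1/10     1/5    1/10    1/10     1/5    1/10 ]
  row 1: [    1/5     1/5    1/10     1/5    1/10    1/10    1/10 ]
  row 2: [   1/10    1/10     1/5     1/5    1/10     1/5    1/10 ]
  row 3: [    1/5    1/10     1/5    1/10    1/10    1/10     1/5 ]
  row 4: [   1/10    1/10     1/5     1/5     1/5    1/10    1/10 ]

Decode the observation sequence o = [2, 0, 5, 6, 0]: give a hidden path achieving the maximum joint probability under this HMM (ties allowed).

path = [4, 3, 0, 3, 0]

t=0: δ = [4.000e-02, 1.000e-02, 6.000e-02, 2.000e-02, 6.000e-02]  (obs o_0=2)
t=1: δ = [3.600e-03, 3.600e-03, 1.200e-03, 4.800e-03, 1.200e-03]  ψ = [2, 2, 2, 4, 4]  (obs o_1=0)
t=2: δ = [2.880e-04, 9.600e-05, 2.160e-04, 1.080e-04, 9.600e-05]  ψ = [3, 3, 1, 0, 3]  (obs o_2=5)
t=3: δ = [6.480e-06, 6.480e-06, 5.760e-06, 1.728e-05, 2.880e-06]  ψ = [2, 2, 0, 0, 0]  (obs o_3=6)
t=4: δ = [1.037e-06, 6.912e-07, 3.456e-07, 3.888e-07, 3.456e-07]  ψ = [3, 3, 3, 0, 3]  (obs o_4=0)
backtrack: best end state = 0; path = [4, 3, 0, 3, 0]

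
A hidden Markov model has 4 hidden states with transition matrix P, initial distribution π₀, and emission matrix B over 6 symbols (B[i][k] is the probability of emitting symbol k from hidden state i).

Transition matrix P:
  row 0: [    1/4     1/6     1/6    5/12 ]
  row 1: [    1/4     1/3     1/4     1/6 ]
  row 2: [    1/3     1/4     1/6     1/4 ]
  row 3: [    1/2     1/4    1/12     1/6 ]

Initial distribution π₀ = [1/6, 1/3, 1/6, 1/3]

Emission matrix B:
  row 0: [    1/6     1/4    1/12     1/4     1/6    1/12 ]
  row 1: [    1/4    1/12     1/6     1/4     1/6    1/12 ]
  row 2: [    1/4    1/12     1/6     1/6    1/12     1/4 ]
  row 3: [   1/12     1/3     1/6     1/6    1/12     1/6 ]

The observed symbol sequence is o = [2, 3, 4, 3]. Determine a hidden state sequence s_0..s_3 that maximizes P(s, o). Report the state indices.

t=0: δ = [1.389e-02, 5.556e-02, 2.778e-02, 5.556e-02]  (obs o_0=2)
t=1: δ = [6.944e-03, 4.630e-03, 2.315e-03, 1.543e-03]  ψ = [3, 1, 1, 1]  (obs o_1=3)
t=2: δ = [2.894e-04, 2.572e-04, 9.645e-05, 2.411e-04]  ψ = [0, 1, 0, 0]  (obs o_2=4)
t=3: δ = [3.014e-05, 2.143e-05, 1.072e-05, 2.009e-05]  ψ = [3, 1, 1, 0]  (obs o_3=3)
backtrack: best end state = 0; path = [3, 0, 3, 0]

path = [3, 0, 3, 0]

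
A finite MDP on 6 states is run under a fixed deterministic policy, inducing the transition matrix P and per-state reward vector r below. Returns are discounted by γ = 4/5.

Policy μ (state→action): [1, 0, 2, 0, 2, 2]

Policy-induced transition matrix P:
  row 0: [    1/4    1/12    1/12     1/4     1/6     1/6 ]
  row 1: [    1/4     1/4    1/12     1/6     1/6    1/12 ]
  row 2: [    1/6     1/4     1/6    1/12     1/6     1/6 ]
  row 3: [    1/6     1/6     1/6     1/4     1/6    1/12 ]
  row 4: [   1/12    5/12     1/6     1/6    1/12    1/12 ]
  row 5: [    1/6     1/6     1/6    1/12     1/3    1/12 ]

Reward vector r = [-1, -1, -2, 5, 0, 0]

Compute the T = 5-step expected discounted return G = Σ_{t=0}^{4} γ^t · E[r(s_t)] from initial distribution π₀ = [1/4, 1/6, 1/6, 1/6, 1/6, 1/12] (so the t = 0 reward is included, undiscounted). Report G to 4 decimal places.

t=0: π = [0.2500, 0.1667, 0.1667, 0.1667, 0.1667, 0.0833], E[r] = 0.0833, γ^t·E[r] = 0.083333, running G = 0.083333
t=1: π = [0.1875, 0.2153, 0.1319, 0.1806, 0.1667, 0.1181], E[r] = 0.2361, γ^t·E[r] = 0.188889, running G = 0.272222
t=2: π = [0.1863, 0.2216, 0.1331, 0.1765, 0.1725, 0.1100], E[r] = 0.2083, γ^t·E[r] = 0.133333, running G = 0.405556
t=3: π = [0.1863, 0.2238, 0.1327, 0.1766, 0.1706, 0.1100], E[r] = 0.2078, γ^t·E[r] = 0.106395, running G = 0.511951
t=4: π = [0.1866, 0.2235, 0.1325, 0.1767, 0.1708, 0.1099], E[r] = 0.2084, γ^t·E[r] = 0.085343, running G = 0.597294

G = 0.5973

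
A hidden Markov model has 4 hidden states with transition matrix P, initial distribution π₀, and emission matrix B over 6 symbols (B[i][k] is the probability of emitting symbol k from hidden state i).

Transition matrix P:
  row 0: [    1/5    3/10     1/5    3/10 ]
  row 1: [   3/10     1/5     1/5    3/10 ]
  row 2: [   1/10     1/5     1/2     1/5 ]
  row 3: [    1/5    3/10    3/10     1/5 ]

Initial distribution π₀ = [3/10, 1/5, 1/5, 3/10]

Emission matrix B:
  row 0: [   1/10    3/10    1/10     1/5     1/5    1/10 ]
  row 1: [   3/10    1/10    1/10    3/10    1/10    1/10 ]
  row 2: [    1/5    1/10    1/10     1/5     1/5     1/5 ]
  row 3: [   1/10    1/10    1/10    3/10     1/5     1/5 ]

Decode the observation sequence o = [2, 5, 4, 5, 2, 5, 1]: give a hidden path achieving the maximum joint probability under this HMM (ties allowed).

path = [2, 2, 2, 2, 2, 2, 2]

t=0: δ = [3.000e-02, 2.000e-02, 2.000e-02, 3.000e-02]  (obs o_0=2)
t=1: δ = [6.000e-04, 9.000e-04, 2.000e-03, 1.800e-03]  ψ = [0, 0, 2, 0]  (obs o_1=5)
t=2: δ = [7.200e-05, 5.400e-05, 2.000e-04, 8.000e-05]  ψ = [3, 3, 2, 2]  (obs o_2=4)
t=3: δ = [2.000e-06, 4.000e-06, 2.000e-05, 8.000e-06]  ψ = [2, 2, 2, 2]  (obs o_3=5)
t=4: δ = [2.000e-07, 4.000e-07, 1.000e-06, 4.000e-07]  ψ = [2, 2, 2, 2]  (obs o_4=2)
t=5: δ = [1.200e-08, 2.000e-08, 1.000e-07, 4.000e-08]  ψ = [1, 2, 2, 2]  (obs o_5=5)
t=6: δ = [3.000e-09, 2.000e-09, 5.000e-09, 2.000e-09]  ψ = [2, 2, 2, 2]  (obs o_6=1)
backtrack: best end state = 2; path = [2, 2, 2, 2, 2, 2, 2]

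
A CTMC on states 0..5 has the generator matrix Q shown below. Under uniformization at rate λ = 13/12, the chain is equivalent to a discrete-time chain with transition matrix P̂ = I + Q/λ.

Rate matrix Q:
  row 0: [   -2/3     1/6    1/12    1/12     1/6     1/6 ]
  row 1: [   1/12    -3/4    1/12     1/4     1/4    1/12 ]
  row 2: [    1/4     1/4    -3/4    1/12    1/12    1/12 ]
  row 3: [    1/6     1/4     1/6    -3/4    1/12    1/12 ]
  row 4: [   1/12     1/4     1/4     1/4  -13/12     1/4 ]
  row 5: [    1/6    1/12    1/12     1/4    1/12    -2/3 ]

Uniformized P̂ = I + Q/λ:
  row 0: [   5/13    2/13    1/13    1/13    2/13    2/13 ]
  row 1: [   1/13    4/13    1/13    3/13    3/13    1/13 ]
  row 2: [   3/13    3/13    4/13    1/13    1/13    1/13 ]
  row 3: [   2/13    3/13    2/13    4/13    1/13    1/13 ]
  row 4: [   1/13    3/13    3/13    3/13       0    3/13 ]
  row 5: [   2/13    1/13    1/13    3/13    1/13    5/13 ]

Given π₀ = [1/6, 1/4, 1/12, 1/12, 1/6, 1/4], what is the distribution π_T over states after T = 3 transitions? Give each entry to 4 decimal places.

t=0: π = [0.1667, 0.2500, 0.0833, 0.0833, 0.1667, 0.2500]
t=1: π = [0.1667, 0.1987, 0.1282, 0.1987, 0.1154, 0.1923]
t=2: π = [0.1780, 0.2036, 0.1395, 0.2007, 0.1114, 0.1667]
t=3: π = [0.1814, 0.2071, 0.1417, 0.1974, 0.1134, 0.1590]

π = [0.1814, 0.2071, 0.1417, 0.1974, 0.1134, 0.1590]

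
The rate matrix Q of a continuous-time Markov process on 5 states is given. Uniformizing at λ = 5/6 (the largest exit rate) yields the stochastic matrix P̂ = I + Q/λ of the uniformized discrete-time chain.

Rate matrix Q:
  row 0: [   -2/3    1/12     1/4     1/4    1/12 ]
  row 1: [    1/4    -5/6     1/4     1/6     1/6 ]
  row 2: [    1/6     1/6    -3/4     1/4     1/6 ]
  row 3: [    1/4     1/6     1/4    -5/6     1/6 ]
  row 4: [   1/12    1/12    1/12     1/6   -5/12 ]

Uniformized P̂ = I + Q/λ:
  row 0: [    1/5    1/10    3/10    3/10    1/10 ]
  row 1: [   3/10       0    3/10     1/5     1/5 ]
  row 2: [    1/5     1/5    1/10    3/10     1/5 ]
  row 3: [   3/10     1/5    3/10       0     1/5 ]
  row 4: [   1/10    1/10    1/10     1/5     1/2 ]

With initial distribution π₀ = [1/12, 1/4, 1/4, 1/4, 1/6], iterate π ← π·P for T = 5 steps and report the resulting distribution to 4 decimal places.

t=0: π = [0.0833, 0.2500, 0.2500, 0.2500, 0.1667]
t=1: π = [0.2333, 0.1250, 0.2167, 0.1833, 0.2417]
t=2: π = [0.2067, 0.1275, 0.2083, 0.2083, 0.2492]
t=3: π = [0.2087, 0.1289, 0.2085, 0.1998, 0.2541]
t=4: π = [0.2075, 0.1279, 0.2075, 0.2018, 0.2554]
t=5: π = [0.2074, 0.1281, 0.2074, 0.2011, 0.2559]

π = [0.2074, 0.1281, 0.2074, 0.2011, 0.2559]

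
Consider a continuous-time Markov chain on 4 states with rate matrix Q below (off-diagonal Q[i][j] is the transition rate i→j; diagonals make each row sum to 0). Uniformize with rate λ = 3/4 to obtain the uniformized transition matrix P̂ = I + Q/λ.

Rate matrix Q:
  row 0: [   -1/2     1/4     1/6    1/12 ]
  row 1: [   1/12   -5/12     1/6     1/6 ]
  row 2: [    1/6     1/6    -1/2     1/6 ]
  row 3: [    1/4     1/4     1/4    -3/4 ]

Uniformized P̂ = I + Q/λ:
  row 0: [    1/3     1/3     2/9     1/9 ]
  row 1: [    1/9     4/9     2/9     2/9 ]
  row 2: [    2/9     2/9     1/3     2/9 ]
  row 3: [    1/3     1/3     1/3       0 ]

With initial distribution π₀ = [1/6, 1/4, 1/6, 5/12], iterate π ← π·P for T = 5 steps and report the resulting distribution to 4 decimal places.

t=0: π = [0.1667, 0.2500, 0.1667, 0.4167]
t=1: π = [0.2593, 0.3426, 0.2870, 0.1111]
t=2: π = [0.2253, 0.3395, 0.2665, 0.1687]
t=3: π = [0.2283, 0.3414, 0.2706, 0.1597]
t=4: π = [0.2274, 0.3412, 0.2700, 0.1614]
t=5: π = [0.2275, 0.3412, 0.2702, 0.1611]

π = [0.2275, 0.3412, 0.2702, 0.1611]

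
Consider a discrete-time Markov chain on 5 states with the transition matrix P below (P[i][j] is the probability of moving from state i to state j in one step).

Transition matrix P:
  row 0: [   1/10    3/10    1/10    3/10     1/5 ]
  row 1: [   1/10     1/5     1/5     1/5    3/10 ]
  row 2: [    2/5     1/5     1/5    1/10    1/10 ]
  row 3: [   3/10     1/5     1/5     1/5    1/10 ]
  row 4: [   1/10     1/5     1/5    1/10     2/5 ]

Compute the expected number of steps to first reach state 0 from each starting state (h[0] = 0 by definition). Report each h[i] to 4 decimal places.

First-step conditioning: h[0] = 0; for i ≠ 0, h[i] = 1 + Σ_k P[i][k]·h[k].
  h[1] = 1 + 1/5·h[1] + 1/5·h[2] + 1/5·h[3] + 3/10·h[4]
  h[2] = 1 + 1/5·h[1] + 1/5·h[2] + 1/10·h[3] + 1/10·h[4]
  h[3] = 1 + 1/5·h[1] + 1/5·h[2] + 1/5·h[3] + 1/10·h[4]
  h[4] = 1 + 1/5·h[1] + 1/5·h[2] + 1/10·h[3] + 2/5·h[4]
Solving the 4×4 linear system over states ≠ 0 gives exactly h = [0, 110/21, 15/4, 25/6, 75/14] (h[0] = 0 is the target).

h = [0.0000, 5.2381, 3.7500, 4.1667, 5.3571]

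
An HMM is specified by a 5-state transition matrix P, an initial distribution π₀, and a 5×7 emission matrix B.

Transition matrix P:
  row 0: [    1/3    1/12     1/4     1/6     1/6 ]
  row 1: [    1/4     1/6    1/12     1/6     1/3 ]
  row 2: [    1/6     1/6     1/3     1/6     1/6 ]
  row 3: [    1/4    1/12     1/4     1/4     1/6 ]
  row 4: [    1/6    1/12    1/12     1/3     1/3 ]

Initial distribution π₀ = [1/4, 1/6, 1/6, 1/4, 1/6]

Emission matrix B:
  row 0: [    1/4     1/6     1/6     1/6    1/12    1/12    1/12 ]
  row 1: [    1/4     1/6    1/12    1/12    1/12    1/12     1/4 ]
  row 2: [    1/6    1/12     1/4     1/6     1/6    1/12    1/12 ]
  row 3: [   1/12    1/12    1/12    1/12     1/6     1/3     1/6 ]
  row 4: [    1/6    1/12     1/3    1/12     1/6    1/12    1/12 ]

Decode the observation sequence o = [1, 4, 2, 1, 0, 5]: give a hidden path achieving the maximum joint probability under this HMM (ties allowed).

path = [1, 4, 4, 4, 4, 3]

t=0: δ = [4.167e-02, 2.778e-02, 1.389e-02, 2.083e-02, 1.389e-02]  (obs o_0=1)
t=1: δ = [1.157e-03, 3.858e-04, 1.736e-03, 1.157e-03, 1.543e-03]  ψ = [0, 1, 0, 0, 1]  (obs o_1=4)
t=2: δ = [6.430e-05, 2.411e-05, 1.447e-04, 4.287e-05, 1.715e-04]  ψ = [0, 2, 2, 4, 4]  (obs o_2=2)
t=3: δ = [4.763e-06, 4.019e-06, 4.019e-06, 4.763e-06, 4.763e-06]  ψ = [4, 2, 2, 4, 4]  (obs o_3=1)
t=4: δ = [3.969e-07, 1.674e-07, 2.233e-07, 1.323e-07, 2.646e-07]  ψ = [0, 1, 2, 4, 4]  (obs o_4=0)
t=5: δ = [1.103e-08, 3.101e-09, 8.269e-09, 2.940e-08, 7.350e-09]  ψ = [0, 2, 0, 4, 4]  (obs o_5=5)
backtrack: best end state = 3; path = [1, 4, 4, 4, 4, 3]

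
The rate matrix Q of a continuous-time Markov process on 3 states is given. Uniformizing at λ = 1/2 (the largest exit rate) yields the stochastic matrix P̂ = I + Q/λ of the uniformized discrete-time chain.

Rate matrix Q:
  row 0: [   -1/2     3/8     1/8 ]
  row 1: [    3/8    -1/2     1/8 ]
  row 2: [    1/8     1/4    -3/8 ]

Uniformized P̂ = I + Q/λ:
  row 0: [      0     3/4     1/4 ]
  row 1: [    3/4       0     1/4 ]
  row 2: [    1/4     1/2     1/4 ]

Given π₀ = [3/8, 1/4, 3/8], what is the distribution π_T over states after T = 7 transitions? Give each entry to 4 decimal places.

π = [0.3436, 0.4064, 0.2500]

t=0: π = [0.3750, 0.2500, 0.3750]
t=1: π = [0.2813, 0.4688, 0.2500]
t=2: π = [0.4141, 0.3359, 0.2500]
t=3: π = [0.3145, 0.4355, 0.2500]
t=4: π = [0.3892, 0.3608, 0.2500]
t=5: π = [0.3331, 0.4169, 0.2500]
t=6: π = [0.3752, 0.3748, 0.2500]
t=7: π = [0.3436, 0.4064, 0.2500]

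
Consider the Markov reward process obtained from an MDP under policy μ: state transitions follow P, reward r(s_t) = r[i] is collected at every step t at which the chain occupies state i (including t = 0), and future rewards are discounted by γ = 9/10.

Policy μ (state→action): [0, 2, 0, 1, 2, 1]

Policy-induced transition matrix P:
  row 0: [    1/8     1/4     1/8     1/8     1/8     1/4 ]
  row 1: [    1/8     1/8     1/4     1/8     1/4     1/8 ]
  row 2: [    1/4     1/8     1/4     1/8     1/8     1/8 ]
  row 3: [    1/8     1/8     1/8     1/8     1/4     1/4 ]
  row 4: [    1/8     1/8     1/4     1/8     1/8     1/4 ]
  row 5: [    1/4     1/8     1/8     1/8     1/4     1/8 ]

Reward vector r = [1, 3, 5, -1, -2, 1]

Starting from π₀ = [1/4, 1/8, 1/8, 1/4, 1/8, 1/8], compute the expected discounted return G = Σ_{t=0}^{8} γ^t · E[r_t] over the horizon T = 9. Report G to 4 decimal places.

t=0: π = [0.2500, 0.1250, 0.1250, 0.2500, 0.1250, 0.1250], E[r] = 0.8750, γ^t·E[r] = 0.875000, running G = 0.875000
t=1: π = [0.1563, 0.1563, 0.1719, 0.1250, 0.1875, 0.2031], E[r] = 1.1875, γ^t·E[r] = 1.068750, running G = 1.943750
t=2: π = [0.1719, 0.1445, 0.1895, 0.1250, 0.1855, 0.1836], E[r] = 1.2402, γ^t·E[r] = 1.004590, running G = 2.948340
t=3: π = [0.1716, 0.1465, 0.1899, 0.1250, 0.1816, 0.1853], E[r] = 1.2578, γ^t·E[r] = 0.916945, running G = 3.865285
t=4: π = [0.1719, 0.1465, 0.1898, 0.1250, 0.1821, 0.1848], E[r] = 1.2556, γ^t·E[r] = 0.823829, running G = 4.689114
t=5: π = [0.1718, 0.1465, 0.1898, 0.1250, 0.1820, 0.1849], E[r] = 1.2560, γ^t·E[r] = 0.741681, running G = 5.430795
t=6: π = [0.1718, 0.1465, 0.1898, 0.1250, 0.1820, 0.1849], E[r] = 1.2560, γ^t·E[r] = 0.667475, running G = 6.098270
t=7: π = [0.1718, 0.1465, 0.1898, 0.1250, 0.1820, 0.1849], E[r] = 1.2560, γ^t·E[r] = 0.600736, running G = 6.699005
t=8: π = [0.1718, 0.1465, 0.1898, 0.1250, 0.1820, 0.1849], E[r] = 1.2560, γ^t·E[r] = 0.540661, running G = 7.239666

G = 7.2397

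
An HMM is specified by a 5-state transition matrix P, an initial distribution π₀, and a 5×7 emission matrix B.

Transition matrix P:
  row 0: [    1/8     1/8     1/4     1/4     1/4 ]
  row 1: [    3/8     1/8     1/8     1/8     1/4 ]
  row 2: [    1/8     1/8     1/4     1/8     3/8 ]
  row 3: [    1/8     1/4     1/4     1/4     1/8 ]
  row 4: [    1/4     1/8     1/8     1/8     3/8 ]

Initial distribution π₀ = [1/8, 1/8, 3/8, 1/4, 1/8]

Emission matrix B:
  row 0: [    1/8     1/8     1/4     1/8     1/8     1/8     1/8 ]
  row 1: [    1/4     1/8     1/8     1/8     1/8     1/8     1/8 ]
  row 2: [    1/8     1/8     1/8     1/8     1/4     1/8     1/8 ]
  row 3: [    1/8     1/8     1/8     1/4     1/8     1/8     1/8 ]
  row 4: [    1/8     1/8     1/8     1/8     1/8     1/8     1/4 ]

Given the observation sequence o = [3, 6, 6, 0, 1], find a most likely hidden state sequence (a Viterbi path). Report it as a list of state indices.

path = [2, 4, 4, 4, 4]

t=0: δ = [1.562e-02, 1.562e-02, 4.688e-02, 6.250e-02, 1.562e-02]  (obs o_0=3)
t=1: δ = [9.766e-04, 1.953e-03, 1.953e-03, 1.953e-03, 4.395e-03]  ψ = [3, 3, 3, 3, 2]  (obs o_1=6)
t=2: δ = [1.373e-04, 6.866e-05, 6.866e-05, 6.866e-05, 4.120e-04]  ψ = [4, 4, 4, 4, 4]  (obs o_2=6)
t=3: δ = [1.287e-05, 1.287e-05, 6.437e-06, 6.437e-06, 1.931e-05]  ψ = [4, 4, 4, 4, 4]  (obs o_3=0)
t=4: δ = [6.035e-07, 3.017e-07, 4.023e-07, 4.023e-07, 9.052e-07]  ψ = [1, 4, 0, 0, 4]  (obs o_4=1)
backtrack: best end state = 4; path = [2, 4, 4, 4, 4]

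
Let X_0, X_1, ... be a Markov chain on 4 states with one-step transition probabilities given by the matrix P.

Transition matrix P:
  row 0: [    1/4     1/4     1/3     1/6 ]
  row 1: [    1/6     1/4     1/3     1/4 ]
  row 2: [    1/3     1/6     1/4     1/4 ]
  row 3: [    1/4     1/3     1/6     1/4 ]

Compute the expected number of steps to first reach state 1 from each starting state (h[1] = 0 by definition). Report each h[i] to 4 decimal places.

h = [4.0941, 0.0000, 4.3765, 3.6706]

First-step conditioning: h[1] = 0; for i ≠ 1, h[i] = 1 + Σ_k P[i][k]·h[k].
  h[0] = 1 + 1/4·h[0] + 1/3·h[2] + 1/6·h[3]
  h[2] = 1 + 1/3·h[0] + 1/4·h[2] + 1/4·h[3]
  h[3] = 1 + 1/4·h[0] + 1/6·h[2] + 1/4·h[3]
Solving the 3×3 linear system over states ≠ 1 gives exactly h = [348/85, 0, 372/85, 312/85] (h[1] = 0 is the target).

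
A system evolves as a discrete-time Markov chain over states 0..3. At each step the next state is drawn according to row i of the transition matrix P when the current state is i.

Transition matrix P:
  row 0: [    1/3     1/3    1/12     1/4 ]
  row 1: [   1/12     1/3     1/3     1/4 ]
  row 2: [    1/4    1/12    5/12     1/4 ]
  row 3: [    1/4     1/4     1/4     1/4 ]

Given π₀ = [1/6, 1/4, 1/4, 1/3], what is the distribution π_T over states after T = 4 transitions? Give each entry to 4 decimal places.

π = [0.2287, 0.2428, 0.2785, 0.2500]

t=0: π = [0.1667, 0.2500, 0.2500, 0.3333]
t=1: π = [0.2222, 0.2431, 0.2847, 0.2500]
t=2: π = [0.2280, 0.2413, 0.2807, 0.2500]
t=3: π = [0.2288, 0.2423, 0.2789, 0.2500]
t=4: π = [0.2287, 0.2428, 0.2785, 0.2500]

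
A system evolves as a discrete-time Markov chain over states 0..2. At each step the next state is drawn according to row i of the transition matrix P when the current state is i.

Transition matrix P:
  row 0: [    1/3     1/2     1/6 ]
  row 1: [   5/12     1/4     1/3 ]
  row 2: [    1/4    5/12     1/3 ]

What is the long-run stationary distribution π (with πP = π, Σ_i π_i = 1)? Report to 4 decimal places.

π = [0.3421, 0.3816, 0.2763]

Balance equations π_j = Σ_i π_i·P[i][j]:
  π_0 = 1/3·π_0 + 5/12·π_1 + 1/4·π_2
  π_1 = 1/2·π_0 + 1/4·π_1 + 5/12·π_2
  normalize: π_0 + π_1 + π_2 = 1
Solving the linear system gives exactly π = [13/38, 29/76, 21/76].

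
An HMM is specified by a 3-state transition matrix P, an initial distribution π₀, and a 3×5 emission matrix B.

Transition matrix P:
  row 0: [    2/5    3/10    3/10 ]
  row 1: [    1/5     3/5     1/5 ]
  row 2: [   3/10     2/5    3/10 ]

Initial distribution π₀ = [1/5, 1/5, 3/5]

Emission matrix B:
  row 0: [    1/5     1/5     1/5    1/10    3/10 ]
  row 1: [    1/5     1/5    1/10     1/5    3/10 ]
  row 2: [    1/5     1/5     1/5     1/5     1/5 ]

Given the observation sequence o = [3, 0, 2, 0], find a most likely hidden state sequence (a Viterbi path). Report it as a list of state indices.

t=0: δ = [2.000e-02, 4.000e-02, 1.200e-01]  (obs o_0=3)
t=1: δ = [7.200e-03, 9.600e-03, 7.200e-03]  ψ = [2, 2, 2]  (obs o_1=0)
t=2: δ = [5.760e-04, 5.760e-04, 4.320e-04]  ψ = [0, 1, 0]  (obs o_2=2)
t=3: δ = [4.608e-05, 6.912e-05, 3.456e-05]  ψ = [0, 1, 0]  (obs o_3=0)
backtrack: best end state = 1; path = [2, 1, 1, 1]

path = [2, 1, 1, 1]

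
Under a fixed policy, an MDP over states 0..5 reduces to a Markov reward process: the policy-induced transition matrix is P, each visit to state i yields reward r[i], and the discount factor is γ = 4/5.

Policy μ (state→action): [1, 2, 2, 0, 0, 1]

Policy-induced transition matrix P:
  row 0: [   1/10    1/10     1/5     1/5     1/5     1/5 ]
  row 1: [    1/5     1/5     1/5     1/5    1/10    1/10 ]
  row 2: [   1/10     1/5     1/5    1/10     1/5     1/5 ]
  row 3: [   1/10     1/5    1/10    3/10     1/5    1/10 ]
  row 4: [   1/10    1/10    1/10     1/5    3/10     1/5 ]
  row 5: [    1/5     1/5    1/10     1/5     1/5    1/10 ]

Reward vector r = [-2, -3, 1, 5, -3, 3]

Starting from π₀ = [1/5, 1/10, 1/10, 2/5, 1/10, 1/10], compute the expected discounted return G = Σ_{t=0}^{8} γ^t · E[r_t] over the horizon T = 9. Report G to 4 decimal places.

t=0: π = [0.2000, 0.1000, 0.1000, 0.4000, 0.1000, 0.1000], E[r] = 1.4000, γ^t·E[r] = 1.400000, running G = 1.400000
t=1: π = [0.1200, 0.1700, 0.1400, 0.2300, 0.2000, 0.1400], E[r] = 0.3600, γ^t·E[r] = 0.288000, running G = 1.688000
t=2: π = [0.1310, 0.1680, 0.1430, 0.2090, 0.2030, 0.1460], E[r] = 0.2510, γ^t·E[r] = 0.160640, running G = 1.848640
t=3: π = [0.1314, 0.1666, 0.1442, 0.2066, 0.2035, 0.1477], E[r] = 0.2472, γ^t·E[r] = 0.126566, running G = 1.975206
t=4: π = [0.1314, 0.1665, 0.1442, 0.2062, 0.2037, 0.1479], E[r] = 0.2457, γ^t·E[r] = 0.100635, running G = 2.075841
t=5: π = [0.1314, 0.1665, 0.1442, 0.2062, 0.2037, 0.1479], E[r] = 0.2455, γ^t·E[r] = 0.080454, running G = 2.156295
t=6: π = [0.1314, 0.1665, 0.1442, 0.2062, 0.2037, 0.1479], E[r] = 0.2455, γ^t·E[r] = 0.064360, running G = 2.220655
t=7: π = [0.1314, 0.1665, 0.1442, 0.2062, 0.2037, 0.1479], E[r] = 0.2455, γ^t·E[r] = 0.051488, running G = 2.272143
t=8: π = [0.1314, 0.1665, 0.1442, 0.2062, 0.2037, 0.1479], E[r] = 0.2455, γ^t·E[r] = 0.041190, running G = 2.313334

G = 2.3133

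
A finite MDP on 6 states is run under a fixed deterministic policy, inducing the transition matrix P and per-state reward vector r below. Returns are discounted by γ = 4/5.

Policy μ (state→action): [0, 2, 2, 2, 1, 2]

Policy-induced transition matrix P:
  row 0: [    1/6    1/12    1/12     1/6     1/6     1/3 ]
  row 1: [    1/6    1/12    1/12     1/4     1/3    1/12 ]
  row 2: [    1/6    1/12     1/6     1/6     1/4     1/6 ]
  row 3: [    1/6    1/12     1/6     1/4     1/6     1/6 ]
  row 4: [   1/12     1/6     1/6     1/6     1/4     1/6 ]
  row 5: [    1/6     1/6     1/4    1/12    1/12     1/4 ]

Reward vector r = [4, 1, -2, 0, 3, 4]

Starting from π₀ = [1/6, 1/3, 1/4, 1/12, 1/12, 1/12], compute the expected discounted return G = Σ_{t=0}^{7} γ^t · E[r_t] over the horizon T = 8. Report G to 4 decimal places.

G = 6.8154

t=0: π = [0.1667, 0.3333, 0.2500, 0.0833, 0.0833, 0.0833], E[r] = 1.0833, γ^t·E[r] = 1.083333, running G = 1.083333
t=1: π = [0.1597, 0.0972, 0.1319, 0.1944, 0.2431, 0.1736], E[r] = 1.8958, γ^t·E[r] = 1.516667, running G = 2.600000
t=2: π = [0.1464, 0.1181, 0.1597, 0.1765, 0.1997, 0.1997], E[r] = 1.7818, γ^t·E[r] = 1.140370, running G = 3.740370
t=3: π = [0.1500, 0.1166, 0.1613, 0.1746, 0.1997, 0.1979], E[r] = 1.7846, γ^t·E[r] = 0.913728, running G = 4.654099
t=4: π = [0.1500, 0.1165, 0.1609, 0.1744, 0.1997, 0.1984], E[r] = 1.7875, γ^t·E[r] = 0.732178, running G = 5.386277
t=5: π = [0.1500, 0.1165, 0.1610, 0.1744, 0.1996, 0.1985], E[r] = 1.7874, γ^t·E[r] = 0.585699, running G = 5.971976
t=6: π = [0.1500, 0.1165, 0.1610, 0.1744, 0.1996, 0.1985], E[r] = 1.7874, γ^t·E[r] = 0.468567, running G = 6.440542
t=7: π = [0.1500, 0.1165, 0.1610, 0.1744, 0.1996, 0.1985], E[r] = 1.7874, γ^t·E[r] = 0.374855, running G = 6.815397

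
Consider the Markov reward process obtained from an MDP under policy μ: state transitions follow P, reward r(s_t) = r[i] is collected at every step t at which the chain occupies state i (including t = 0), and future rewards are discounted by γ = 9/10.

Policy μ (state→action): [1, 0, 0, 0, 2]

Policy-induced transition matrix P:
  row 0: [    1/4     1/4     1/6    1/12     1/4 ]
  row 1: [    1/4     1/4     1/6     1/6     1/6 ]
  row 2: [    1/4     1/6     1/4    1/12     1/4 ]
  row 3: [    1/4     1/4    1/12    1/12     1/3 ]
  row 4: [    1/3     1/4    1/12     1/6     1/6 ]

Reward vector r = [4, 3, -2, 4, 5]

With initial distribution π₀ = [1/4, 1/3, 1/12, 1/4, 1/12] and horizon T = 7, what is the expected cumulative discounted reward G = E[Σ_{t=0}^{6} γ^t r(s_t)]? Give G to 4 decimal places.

G = 16.2804

t=0: π = [0.2500, 0.3333, 0.0833, 0.2500, 0.0833], E[r] = 3.2500, γ^t·E[r] = 3.250000, running G = 3.250000
t=1: π = [0.2569, 0.2431, 0.1458, 0.1181, 0.2361], E[r] = 3.1181, γ^t·E[r] = 2.806250, running G = 6.056250
t=2: π = [0.2697, 0.2378, 0.1493, 0.1233, 0.2199], E[r] = 3.0862, γ^t·E[r] = 2.499844, running G = 8.556094
t=3: π = [0.2683, 0.2376, 0.1505, 0.1215, 0.2221], E[r] = 3.0815, γ^t·E[r] = 2.246414, running G = 10.802508
t=4: π = [0.2685, 0.2375, 0.1506, 0.1216, 0.2218], E[r] = 3.0809, γ^t·E[r] = 2.021382, running G = 12.823890
t=5: π = [0.2685, 0.2375, 0.1506, 0.1216, 0.2219], E[r] = 3.0809, γ^t·E[r] = 1.819213, running G = 14.643103
t=6: π = [0.2685, 0.2375, 0.1506, 0.1216, 0.2219], E[r] = 3.0808, γ^t·E[r] = 1.637288, running G = 16.280390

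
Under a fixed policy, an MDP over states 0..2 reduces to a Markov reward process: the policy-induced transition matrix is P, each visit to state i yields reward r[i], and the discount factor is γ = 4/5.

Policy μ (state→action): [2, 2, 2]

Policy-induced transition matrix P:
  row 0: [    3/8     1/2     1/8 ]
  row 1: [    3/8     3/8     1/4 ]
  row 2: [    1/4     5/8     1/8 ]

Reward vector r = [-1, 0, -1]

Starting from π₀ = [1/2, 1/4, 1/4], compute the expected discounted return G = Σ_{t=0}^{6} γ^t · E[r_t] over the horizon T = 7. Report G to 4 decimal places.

G = -2.3058

t=0: π = [0.5000, 0.2500, 0.2500], E[r] = -0.7500, γ^t·E[r] = -0.750000, running G = -0.750000
t=1: π = [0.3438, 0.5000, 0.1563], E[r] = -0.5000, γ^t·E[r] = -0.400000, running G = -1.150000
t=2: π = [0.3555, 0.4570, 0.1875], E[r] = -0.5430, γ^t·E[r] = -0.347500, running G = -1.497500
t=3: π = [0.3516, 0.4663, 0.1821], E[r] = -0.5337, γ^t·E[r] = -0.273250, running G = -1.770750
t=4: π = [0.3522, 0.4645, 0.1833], E[r] = -0.5355, γ^t·E[r] = -0.219350, running G = -1.990100
t=5: π = [0.3521, 0.4649, 0.1831], E[r] = -0.5351, γ^t·E[r] = -0.175358, running G = -2.165458
t=6: π = [0.3521, 0.4648, 0.1831], E[r] = -0.5352, γ^t·E[r] = -0.140306, running G = -2.305763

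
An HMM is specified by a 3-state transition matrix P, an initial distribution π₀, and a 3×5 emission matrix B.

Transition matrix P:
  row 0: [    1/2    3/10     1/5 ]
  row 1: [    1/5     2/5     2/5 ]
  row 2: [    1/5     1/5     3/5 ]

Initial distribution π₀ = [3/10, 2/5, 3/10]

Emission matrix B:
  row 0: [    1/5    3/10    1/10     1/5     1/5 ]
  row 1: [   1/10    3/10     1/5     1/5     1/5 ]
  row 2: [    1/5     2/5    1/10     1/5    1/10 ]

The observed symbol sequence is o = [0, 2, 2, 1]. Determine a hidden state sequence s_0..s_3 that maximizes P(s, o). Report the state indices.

path = [2, 2, 2, 2]

t=0: δ = [6.000e-02, 4.000e-02, 6.000e-02]  (obs o_0=0)
t=1: δ = [3.000e-03, 3.600e-03, 3.600e-03]  ψ = [0, 0, 2]  (obs o_1=2)
t=2: δ = [1.500e-04, 2.880e-04, 2.160e-04]  ψ = [0, 1, 2]  (obs o_2=2)
t=3: δ = [2.250e-05, 3.456e-05, 5.184e-05]  ψ = [0, 1, 2]  (obs o_3=1)
backtrack: best end state = 2; path = [2, 2, 2, 2]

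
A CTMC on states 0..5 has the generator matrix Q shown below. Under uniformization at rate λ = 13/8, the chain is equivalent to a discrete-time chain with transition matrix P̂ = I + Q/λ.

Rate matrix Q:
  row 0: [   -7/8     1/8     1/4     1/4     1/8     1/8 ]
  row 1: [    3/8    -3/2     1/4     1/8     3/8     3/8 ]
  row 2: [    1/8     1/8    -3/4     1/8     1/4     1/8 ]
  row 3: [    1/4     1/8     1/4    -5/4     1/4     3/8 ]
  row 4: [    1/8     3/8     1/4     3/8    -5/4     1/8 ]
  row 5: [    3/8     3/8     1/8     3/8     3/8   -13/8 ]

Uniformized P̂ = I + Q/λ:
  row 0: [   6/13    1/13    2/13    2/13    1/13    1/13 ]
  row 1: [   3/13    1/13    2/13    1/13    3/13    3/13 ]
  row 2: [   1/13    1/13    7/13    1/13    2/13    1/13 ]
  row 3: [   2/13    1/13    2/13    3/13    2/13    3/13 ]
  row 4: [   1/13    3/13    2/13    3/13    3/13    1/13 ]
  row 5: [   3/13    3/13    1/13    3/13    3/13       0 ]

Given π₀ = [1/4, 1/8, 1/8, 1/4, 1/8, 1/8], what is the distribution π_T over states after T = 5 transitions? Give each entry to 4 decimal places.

π = [0.2039, 0.1200, 0.2350, 0.1606, 0.1688, 0.1116]

t=0: π = [0.2500, 0.1250, 0.1250, 0.2500, 0.1250, 0.1250]
t=1: π = [0.2308, 0.1154, 0.1923, 0.1731, 0.1635, 0.1250]
t=2: π = [0.2160, 0.1213, 0.2182, 0.1657, 0.1672, 0.1117]
t=3: π = [0.2086, 0.1198, 0.2292, 0.1619, 0.1680, 0.1125]
t=4: π = [0.2053, 0.1201, 0.2333, 0.1610, 0.1686, 0.1116]
t=5: π = [0.2039, 0.1200, 0.2350, 0.1606, 0.1688, 0.1116]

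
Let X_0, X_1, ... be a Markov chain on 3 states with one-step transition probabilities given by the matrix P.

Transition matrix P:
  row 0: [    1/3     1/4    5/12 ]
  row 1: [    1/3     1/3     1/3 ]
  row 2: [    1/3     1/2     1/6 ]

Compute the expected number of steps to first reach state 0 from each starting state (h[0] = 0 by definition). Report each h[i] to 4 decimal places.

h = [0.0000, 3.0000, 3.0000]

First-step conditioning: h[0] = 0; for i ≠ 0, h[i] = 1 + Σ_k P[i][k]·h[k].
  h[1] = 1 + 1/3·h[1] + 1/3·h[2]
  h[2] = 1 + 1/2·h[1] + 1/6·h[2]
Solving the 2×2 linear system over states ≠ 0 gives exactly h = [0, 3, 3] (h[0] = 0 is the target).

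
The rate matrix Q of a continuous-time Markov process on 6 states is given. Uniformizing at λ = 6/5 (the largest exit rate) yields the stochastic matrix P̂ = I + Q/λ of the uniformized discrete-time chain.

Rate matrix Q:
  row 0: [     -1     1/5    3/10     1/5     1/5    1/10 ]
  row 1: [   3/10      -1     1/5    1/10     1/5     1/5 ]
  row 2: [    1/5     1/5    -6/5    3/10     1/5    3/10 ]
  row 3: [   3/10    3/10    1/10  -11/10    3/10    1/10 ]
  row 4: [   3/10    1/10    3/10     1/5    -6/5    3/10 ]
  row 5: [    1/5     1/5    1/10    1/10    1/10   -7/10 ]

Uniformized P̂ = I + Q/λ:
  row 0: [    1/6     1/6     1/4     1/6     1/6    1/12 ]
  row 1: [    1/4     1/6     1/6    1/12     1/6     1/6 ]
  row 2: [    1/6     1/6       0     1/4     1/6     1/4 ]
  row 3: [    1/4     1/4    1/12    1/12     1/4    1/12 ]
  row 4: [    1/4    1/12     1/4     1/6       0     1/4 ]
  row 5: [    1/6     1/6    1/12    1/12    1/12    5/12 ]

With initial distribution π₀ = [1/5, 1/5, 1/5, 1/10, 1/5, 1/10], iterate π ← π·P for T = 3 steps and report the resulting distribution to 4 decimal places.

π = [0.2038, 0.1664, 0.1429, 0.1355, 0.1372, 0.2144]

t=0: π = [0.2000, 0.2000, 0.2000, 0.1000, 0.2000, 0.1000]
t=1: π = [0.2083, 0.1583, 0.1500, 0.1500, 0.1333, 0.2000]
t=2: π = [0.2035, 0.1681, 0.1410, 0.1368, 0.1403, 0.2104]
t=3: π = [0.2038, 0.1664, 0.1429, 0.1355, 0.1372, 0.2144]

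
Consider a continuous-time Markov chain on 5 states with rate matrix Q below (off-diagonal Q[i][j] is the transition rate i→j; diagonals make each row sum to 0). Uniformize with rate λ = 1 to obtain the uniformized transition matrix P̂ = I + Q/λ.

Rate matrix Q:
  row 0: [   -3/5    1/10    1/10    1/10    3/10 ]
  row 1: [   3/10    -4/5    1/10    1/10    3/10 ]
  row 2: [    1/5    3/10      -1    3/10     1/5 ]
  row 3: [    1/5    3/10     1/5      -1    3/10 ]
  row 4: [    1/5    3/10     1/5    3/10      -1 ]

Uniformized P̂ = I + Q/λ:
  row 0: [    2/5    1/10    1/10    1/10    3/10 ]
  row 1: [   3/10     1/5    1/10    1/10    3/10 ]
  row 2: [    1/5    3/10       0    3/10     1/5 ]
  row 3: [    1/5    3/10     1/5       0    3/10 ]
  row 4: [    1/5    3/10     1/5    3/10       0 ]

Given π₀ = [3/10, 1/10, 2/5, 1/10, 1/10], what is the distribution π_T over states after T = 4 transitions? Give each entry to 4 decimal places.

t=0: π = [0.3000, 0.1000, 0.4000, 0.1000, 0.1000]
t=1: π = [0.2700, 0.2300, 0.0800, 0.1900, 0.2300]
t=2: π = [0.2770, 0.2230, 0.1340, 0.1430, 0.2230]
t=3: π = [0.2777, 0.2223, 0.1232, 0.1571, 0.2197]
t=4: π = [0.2778, 0.2222, 0.1254, 0.1529, 0.2218]

π = [0.2778, 0.2222, 0.1254, 0.1529, 0.2218]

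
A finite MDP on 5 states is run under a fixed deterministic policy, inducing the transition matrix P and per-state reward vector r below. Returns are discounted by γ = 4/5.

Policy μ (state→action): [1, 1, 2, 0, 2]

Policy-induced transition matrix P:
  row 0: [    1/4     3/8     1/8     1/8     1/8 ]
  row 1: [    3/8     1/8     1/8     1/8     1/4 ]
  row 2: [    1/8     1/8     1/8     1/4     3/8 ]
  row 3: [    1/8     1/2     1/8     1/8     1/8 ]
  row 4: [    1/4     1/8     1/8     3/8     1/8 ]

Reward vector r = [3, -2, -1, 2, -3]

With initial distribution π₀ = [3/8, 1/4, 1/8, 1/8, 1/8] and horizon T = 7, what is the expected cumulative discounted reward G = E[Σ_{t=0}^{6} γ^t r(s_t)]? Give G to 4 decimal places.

t=0: π = [0.3750, 0.2500, 0.1250, 0.1250, 0.1250], E[r] = 0.3750, γ^t·E[r] = 0.375000, running G = 0.375000
t=1: π = [0.2500, 0.2656, 0.1250, 0.1719, 0.1875], E[r] = -0.1250, γ^t·E[r] = -0.100000, running G = 0.275000
t=2: π = [0.2461, 0.2520, 0.1250, 0.1875, 0.1895], E[r] = -0.0840, γ^t·E[r] = -0.053750, running G = 0.221250
t=3: π = [0.2424, 0.2568, 0.1250, 0.1880, 0.1877], E[r] = -0.0986, γ^t·E[r] = -0.050500, running G = 0.170750
t=4: π = [0.2430, 0.2561, 0.1250, 0.1876, 0.1884], E[r] = -0.0982, γ^t·E[r] = -0.040225, running G = 0.130525
t=5: π = [0.2429, 0.2561, 0.1250, 0.1877, 0.1883], E[r] = -0.0977, γ^t·E[r] = -0.032013, running G = 0.098513
t=6: π = [0.2429, 0.2561, 0.1250, 0.1877, 0.1883], E[r] = -0.0979, γ^t·E[r] = -0.025662, running G = 0.072851

G = 0.0729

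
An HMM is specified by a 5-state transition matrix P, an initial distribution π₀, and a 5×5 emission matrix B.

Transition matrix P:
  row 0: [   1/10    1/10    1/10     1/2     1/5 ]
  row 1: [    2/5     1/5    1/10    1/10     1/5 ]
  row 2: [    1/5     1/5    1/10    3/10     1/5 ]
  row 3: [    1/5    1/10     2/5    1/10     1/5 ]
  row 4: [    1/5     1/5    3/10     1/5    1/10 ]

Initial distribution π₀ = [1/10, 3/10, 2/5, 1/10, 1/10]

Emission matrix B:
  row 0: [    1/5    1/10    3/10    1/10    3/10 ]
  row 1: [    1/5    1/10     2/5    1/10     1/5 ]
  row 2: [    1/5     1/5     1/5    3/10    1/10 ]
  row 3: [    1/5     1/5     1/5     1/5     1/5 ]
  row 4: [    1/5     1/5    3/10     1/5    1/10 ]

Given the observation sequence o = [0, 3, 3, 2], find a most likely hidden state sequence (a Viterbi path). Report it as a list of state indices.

path = [2, 3, 2, 1]

t=0: δ = [2.000e-02, 6.000e-02, 8.000e-02, 2.000e-02, 2.000e-02]  (obs o_0=0)
t=1: δ = [2.400e-03, 1.600e-03, 2.400e-03, 4.800e-03, 3.200e-03]  ψ = [1, 2, 2, 2, 2]  (obs o_1=3)
t=2: δ = [9.600e-05, 6.400e-05, 5.760e-04, 2.400e-04, 1.920e-04]  ψ = [3, 4, 3, 0, 3]  (obs o_2=3)
t=3: δ = [3.456e-05, 4.608e-05, 1.920e-05, 3.456e-05, 3.456e-05]  ψ = [2, 2, 3, 2, 2]  (obs o_3=2)
backtrack: best end state = 1; path = [2, 3, 2, 1]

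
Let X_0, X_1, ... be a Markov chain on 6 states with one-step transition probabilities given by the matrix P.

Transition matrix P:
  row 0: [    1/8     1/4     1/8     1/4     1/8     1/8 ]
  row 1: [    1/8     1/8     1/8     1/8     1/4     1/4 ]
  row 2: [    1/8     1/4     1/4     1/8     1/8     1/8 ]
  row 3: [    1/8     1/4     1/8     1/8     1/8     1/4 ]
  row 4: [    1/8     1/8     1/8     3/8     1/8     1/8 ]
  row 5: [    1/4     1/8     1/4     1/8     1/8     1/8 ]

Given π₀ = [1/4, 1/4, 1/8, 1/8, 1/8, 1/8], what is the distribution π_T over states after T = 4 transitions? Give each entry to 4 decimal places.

π = [0.1464, 0.1868, 0.1673, 0.1804, 0.1483, 0.1709]

t=0: π = [0.2500, 0.2500, 0.1250, 0.1250, 0.1250, 0.1250]
t=1: π = [0.1406, 0.1875, 0.1563, 0.1875, 0.1563, 0.1719]
t=2: π = [0.1465, 0.1855, 0.1660, 0.1816, 0.1484, 0.1719]
t=3: π = [0.1465, 0.1868, 0.1672, 0.1804, 0.1482, 0.1709]
t=4: π = [0.1464, 0.1868, 0.1673, 0.1804, 0.1483, 0.1709]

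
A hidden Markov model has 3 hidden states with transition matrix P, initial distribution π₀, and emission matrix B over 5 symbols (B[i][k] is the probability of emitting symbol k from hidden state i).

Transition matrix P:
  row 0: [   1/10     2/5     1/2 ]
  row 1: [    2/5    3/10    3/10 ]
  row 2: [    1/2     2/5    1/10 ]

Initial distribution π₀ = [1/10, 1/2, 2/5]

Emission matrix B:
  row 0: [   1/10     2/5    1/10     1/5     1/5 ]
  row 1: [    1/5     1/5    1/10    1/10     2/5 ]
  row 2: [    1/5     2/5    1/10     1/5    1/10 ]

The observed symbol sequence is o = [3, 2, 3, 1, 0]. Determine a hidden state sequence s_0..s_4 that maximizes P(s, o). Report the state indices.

path = [2, 0, 2, 0, 2]

t=0: δ = [2.000e-02, 5.000e-02, 8.000e-02]  (obs o_0=3)
t=1: δ = [4.000e-03, 3.200e-03, 1.500e-03]  ψ = [2, 2, 1]  (obs o_1=2)
t=2: δ = [2.560e-04, 1.600e-04, 4.000e-04]  ψ = [1, 0, 0]  (obs o_2=3)
t=3: δ = [8.000e-05, 3.200e-05, 5.120e-05]  ψ = [2, 2, 0]  (obs o_3=1)
t=4: δ = [2.560e-06, 6.400e-06, 8.000e-06]  ψ = [2, 0, 0]  (obs o_4=0)
backtrack: best end state = 2; path = [2, 0, 2, 0, 2]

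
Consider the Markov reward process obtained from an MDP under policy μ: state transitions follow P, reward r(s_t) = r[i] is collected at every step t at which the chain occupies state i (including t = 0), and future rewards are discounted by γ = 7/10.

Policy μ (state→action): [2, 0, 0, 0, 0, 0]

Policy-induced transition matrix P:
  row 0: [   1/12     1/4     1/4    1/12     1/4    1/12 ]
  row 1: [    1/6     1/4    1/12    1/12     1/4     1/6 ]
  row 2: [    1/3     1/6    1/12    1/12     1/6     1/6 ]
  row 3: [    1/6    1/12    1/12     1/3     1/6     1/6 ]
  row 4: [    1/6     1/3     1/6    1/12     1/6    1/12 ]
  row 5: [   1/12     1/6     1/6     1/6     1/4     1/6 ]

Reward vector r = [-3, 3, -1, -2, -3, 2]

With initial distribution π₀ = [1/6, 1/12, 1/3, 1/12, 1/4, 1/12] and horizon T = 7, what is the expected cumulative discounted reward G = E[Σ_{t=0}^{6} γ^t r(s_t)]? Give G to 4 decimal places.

G = -2.5451

t=0: π = [0.1667, 0.0833, 0.3333, 0.0833, 0.2500, 0.0833], E[r] = -1.3333, γ^t·E[r] = -1.333333, running G = -1.333333
t=1: π = [0.2014, 0.2222, 0.1389, 0.1111, 0.1944, 0.1319], E[r] = -0.6181, γ^t·E[r] = -0.432639, running G = -1.765972
t=2: π = [0.1620, 0.2251, 0.1441, 0.1221, 0.2130, 0.1337], E[r] = -0.5706, γ^t·E[r] = -0.279595, running G = -2.045567
t=3: π = [0.1660, 0.2242, 0.1392, 0.1250, 0.2101, 0.1354], E[r] = -0.5740, γ^t·E[r] = -0.196874, running G = -2.242441
t=4: π = [0.1647, 0.2238, 0.1398, 0.1259, 0.2105, 0.1353], E[r] = -0.5752, γ^t·E[r] = -0.138106, running G = -2.380548
t=5: π = [0.1650, 0.2236, 0.1396, 0.1261, 0.2103, 0.1354], E[r] = -0.5759, γ^t·E[r] = -0.096793, running G = -2.477341
t=6: π = [0.1649, 0.2236, 0.1396, 0.1261, 0.2103, 0.1354], E[r] = -0.5760, γ^t·E[r] = -0.067771, running G = -2.545112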